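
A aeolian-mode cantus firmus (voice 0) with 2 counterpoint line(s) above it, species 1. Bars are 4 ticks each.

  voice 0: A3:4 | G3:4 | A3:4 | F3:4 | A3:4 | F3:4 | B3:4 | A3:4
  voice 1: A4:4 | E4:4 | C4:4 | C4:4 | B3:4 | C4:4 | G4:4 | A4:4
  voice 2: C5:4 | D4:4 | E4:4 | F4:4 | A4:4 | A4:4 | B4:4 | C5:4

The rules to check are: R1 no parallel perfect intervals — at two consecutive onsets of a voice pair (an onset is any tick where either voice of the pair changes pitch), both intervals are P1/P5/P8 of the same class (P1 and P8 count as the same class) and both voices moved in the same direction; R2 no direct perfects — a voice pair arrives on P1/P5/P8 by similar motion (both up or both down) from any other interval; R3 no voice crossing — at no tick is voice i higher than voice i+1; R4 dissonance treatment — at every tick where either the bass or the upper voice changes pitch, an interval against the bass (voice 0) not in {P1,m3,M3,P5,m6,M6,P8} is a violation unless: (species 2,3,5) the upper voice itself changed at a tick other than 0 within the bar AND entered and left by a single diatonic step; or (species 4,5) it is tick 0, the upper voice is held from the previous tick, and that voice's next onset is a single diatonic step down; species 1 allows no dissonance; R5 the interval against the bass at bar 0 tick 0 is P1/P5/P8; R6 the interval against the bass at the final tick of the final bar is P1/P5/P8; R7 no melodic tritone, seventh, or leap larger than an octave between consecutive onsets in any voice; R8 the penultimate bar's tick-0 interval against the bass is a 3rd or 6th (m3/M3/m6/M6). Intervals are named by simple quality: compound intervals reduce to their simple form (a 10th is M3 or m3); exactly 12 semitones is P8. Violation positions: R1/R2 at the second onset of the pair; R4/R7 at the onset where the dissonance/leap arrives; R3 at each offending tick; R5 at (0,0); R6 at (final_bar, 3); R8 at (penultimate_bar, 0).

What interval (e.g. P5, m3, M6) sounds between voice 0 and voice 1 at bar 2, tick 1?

voice 0=A3 voice 1=C4 -> m3

m3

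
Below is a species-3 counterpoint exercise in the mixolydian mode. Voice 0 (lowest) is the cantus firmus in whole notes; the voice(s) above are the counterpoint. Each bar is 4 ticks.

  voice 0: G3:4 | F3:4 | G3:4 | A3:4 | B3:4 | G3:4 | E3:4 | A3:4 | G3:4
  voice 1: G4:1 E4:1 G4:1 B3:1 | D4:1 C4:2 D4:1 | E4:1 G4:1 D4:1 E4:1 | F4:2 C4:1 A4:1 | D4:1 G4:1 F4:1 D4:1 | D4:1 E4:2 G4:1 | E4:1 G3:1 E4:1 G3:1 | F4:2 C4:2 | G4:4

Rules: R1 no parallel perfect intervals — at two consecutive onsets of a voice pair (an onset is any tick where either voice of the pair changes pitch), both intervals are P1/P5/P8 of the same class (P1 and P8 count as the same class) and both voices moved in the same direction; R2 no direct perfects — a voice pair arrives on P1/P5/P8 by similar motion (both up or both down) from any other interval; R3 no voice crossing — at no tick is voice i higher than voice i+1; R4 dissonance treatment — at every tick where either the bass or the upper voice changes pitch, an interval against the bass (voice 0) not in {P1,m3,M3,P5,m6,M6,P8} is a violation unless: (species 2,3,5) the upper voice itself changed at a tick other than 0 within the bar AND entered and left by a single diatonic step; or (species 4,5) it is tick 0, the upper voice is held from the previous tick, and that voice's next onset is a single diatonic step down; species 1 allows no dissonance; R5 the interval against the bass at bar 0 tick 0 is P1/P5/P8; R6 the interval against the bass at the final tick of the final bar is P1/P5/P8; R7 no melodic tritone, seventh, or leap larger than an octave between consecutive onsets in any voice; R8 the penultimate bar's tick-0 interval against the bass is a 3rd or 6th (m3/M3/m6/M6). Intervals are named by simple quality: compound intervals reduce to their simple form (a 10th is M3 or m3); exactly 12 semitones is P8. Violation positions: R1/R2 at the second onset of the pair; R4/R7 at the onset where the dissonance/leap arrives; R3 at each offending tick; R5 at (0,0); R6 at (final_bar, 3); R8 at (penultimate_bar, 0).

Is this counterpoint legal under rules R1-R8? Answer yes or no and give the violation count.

No (3 violations)

bar 0: v0=G3 v1=G4 (P8)
bar 1: v0=F3 v1=D4 (M6)
bar 2: v0=G3 v1=E4 (M6)
bar 3: v0=A3 v1=F4 (m6)
bar 4: v0=B3 v1=D4 (m3)
bar 5: v0=G3 v1=D4 (P5)
bar 6: v0=E3 v1=E4 (P8)
bar 7: v0=A3 v1=F4 (m6)
bar 8: v0=G3 v1=G4 (P8)
  R4 @ bar4.2: B3/F4 TT untreated
  R1 @ bar6.0: G3/G4 P8 -> E3/E4 P8 similar
  R7 @ bar7.0: G3->F4 leap 10st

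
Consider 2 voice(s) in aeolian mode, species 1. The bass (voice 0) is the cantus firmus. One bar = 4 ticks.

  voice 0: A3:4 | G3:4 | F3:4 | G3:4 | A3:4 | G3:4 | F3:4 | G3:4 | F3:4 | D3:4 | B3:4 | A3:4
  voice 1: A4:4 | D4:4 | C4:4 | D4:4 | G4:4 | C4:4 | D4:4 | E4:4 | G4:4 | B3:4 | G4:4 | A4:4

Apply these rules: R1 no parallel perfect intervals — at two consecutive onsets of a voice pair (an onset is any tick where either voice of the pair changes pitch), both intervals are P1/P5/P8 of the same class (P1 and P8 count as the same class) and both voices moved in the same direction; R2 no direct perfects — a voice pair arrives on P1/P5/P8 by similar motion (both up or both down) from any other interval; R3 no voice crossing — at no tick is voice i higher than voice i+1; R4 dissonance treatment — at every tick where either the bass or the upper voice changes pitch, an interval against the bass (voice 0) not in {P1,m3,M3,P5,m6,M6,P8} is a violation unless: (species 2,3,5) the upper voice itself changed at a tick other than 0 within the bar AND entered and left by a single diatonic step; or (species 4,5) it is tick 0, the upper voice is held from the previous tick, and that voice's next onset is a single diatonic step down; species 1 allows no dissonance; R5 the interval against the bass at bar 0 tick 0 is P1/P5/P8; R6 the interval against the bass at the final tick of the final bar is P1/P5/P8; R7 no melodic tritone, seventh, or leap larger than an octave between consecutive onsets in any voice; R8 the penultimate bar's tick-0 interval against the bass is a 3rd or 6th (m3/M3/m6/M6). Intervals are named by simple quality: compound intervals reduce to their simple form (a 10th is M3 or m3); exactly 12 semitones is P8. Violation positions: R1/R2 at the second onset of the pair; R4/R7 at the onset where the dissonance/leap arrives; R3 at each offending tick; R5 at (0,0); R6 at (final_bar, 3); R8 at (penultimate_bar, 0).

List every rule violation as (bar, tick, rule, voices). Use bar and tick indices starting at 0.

bar 0: v0=A3 v1=A4 downbeat P8
bar 1: v0=G3 v1=D4 downbeat P5
bar 2: v0=F3 v1=C4 downbeat P5
bar 3: v0=G3 v1=D4 downbeat P5
bar 4: v0=A3 v1=G4 downbeat m7
bar 5: v0=G3 v1=C4 downbeat P4
bar 6: v0=F3 v1=D4 downbeat M6
bar 7: v0=G3 v1=E4 downbeat M6
bar 8: v0=F3 v1=G4 downbeat M2
bar 9: v0=D3 v1=B3 downbeat M6
bar 10: v0=B3 v1=G4 downbeat m6
bar 11: v0=A3 v1=A4 downbeat P8
  -> R2 @ bar 1 tick 0 v(0, 1): A3/A4 P8 -> G3/D4 P5 similar
  -> R1 @ bar 2 tick 0 v(0, 1): G3/D4 P5 -> F3/C4 P5 similar
  -> R1 @ bar 3 tick 0 v(0, 1): F3/C4 P5 -> G3/D4 P5 similar
  -> R4 @ bar 4 tick 0 v(0, 1): A3/G4 m7 untreated
  -> R4 @ bar 5 tick 0 v(0, 1): G3/C4 P4 untreated
  -> R4 @ bar 8 tick 0 v(0, 1): F3/G4 M2 untreated

(1, 0, R2, (0, 1))
(2, 0, R1, (0, 1))
(3, 0, R1, (0, 1))
(4, 0, R4, (0, 1))
(5, 0, R4, (0, 1))
(8, 0, R4, (0, 1))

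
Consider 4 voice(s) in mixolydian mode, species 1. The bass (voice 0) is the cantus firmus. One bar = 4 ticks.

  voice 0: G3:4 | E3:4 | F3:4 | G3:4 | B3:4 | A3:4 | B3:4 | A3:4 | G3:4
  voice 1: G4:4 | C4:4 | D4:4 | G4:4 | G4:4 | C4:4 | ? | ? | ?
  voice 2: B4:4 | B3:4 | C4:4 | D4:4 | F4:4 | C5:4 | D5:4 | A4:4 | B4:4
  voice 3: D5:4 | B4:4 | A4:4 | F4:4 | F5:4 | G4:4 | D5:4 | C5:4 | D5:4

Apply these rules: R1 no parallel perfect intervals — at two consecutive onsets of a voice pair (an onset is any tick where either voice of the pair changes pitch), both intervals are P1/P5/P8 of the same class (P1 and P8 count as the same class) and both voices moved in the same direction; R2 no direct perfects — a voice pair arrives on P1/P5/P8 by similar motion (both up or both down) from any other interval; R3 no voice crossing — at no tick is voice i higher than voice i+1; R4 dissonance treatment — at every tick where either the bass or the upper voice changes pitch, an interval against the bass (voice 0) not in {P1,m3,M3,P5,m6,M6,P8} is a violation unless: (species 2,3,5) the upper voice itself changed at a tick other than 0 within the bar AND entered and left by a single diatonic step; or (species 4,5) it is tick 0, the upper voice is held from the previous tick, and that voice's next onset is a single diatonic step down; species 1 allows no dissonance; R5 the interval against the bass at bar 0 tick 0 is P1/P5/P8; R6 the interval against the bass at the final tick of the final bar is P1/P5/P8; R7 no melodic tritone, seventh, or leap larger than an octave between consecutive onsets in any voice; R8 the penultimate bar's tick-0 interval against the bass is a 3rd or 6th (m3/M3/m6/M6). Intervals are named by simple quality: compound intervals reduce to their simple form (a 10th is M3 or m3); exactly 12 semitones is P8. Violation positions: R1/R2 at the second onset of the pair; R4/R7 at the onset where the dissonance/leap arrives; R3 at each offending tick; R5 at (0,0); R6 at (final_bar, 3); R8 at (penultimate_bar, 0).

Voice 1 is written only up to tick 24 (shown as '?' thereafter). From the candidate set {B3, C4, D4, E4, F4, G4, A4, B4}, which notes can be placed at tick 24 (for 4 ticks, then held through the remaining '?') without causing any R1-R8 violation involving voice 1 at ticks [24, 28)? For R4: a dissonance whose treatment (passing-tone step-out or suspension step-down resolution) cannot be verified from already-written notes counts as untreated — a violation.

B3: legal
C4: violates R4
D4: violates R1,R2
E4: violates R4
F4: violates R4
G4: violates R1,R2
A4: violates R4
B4: violates R2,R7

{B3}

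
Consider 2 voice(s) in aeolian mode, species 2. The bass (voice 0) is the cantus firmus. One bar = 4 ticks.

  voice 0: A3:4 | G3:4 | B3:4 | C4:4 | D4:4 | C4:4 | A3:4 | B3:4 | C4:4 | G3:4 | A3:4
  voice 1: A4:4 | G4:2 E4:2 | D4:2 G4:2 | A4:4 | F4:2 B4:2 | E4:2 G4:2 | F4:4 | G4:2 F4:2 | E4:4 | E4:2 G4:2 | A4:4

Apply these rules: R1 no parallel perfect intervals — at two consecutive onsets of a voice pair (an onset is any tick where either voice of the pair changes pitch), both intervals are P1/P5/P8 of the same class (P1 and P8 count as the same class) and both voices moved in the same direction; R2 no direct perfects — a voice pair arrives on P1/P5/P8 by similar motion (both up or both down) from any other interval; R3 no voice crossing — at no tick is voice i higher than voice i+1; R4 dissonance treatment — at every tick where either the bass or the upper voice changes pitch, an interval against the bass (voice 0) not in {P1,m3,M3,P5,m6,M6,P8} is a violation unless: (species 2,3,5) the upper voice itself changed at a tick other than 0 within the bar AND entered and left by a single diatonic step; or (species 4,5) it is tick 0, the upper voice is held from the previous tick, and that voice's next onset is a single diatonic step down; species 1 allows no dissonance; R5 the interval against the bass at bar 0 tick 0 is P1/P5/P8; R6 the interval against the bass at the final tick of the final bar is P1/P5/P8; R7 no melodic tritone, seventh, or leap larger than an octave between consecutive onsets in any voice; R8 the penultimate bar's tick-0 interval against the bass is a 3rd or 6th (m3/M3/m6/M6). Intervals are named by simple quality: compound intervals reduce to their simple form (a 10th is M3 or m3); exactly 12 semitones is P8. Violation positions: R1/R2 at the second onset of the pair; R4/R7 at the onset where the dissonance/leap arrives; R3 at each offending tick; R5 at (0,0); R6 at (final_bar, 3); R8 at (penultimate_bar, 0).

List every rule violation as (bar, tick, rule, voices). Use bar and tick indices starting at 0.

(1, 0, R1, (0, 1))
(4, 2, R7, (1,))
(10, 0, R1, (0, 1))

bar 0: v0=A3 v1=A4 downbeat P8
bar 1: v0=G3 v1=G4 downbeat P8
bar 2: v0=B3 v1=D4 downbeat m3
bar 3: v0=C4 v1=A4 downbeat M6
bar 4: v0=D4 v1=F4 downbeat m3
bar 5: v0=C4 v1=E4 downbeat M3
bar 6: v0=A3 v1=F4 downbeat m6
bar 7: v0=B3 v1=G4 downbeat m6
bar 8: v0=C4 v1=E4 downbeat M3
bar 9: v0=G3 v1=E4 downbeat M6
bar 10: v0=A3 v1=A4 downbeat P8
  -> R1 @ bar 1 tick 0 v(0, 1): A3/A4 P8 -> G3/G4 P8 similar
  -> R7 @ bar 4 tick 2 v(1,): F4->B4 leap 6st
  -> R1 @ bar 10 tick 0 v(0, 1): G3/G4 P8 -> A3/A4 P8 similar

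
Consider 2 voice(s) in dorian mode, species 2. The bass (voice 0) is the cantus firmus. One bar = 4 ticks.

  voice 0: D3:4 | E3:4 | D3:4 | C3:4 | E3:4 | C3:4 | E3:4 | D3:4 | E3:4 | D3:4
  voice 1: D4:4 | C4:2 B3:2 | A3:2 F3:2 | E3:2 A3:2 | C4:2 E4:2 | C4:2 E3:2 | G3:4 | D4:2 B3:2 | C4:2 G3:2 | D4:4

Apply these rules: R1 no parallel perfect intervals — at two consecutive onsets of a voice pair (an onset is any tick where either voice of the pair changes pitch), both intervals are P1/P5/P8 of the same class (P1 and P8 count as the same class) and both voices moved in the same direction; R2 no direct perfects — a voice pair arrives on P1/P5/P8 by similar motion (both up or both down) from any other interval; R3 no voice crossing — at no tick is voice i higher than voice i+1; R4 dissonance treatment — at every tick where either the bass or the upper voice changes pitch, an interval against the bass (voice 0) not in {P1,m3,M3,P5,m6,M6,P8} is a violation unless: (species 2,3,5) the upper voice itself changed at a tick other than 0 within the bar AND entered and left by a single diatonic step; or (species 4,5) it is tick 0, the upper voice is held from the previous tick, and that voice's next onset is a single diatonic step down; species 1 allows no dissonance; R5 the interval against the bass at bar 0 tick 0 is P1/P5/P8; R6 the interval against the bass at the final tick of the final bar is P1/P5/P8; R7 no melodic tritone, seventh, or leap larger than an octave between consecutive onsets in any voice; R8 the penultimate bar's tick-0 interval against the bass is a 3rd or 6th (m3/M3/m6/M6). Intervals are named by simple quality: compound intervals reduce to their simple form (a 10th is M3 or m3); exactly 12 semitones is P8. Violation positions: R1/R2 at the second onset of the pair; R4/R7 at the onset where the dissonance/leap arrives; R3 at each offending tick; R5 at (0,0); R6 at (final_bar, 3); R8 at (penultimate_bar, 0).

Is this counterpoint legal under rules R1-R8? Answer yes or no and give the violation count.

bar 0: v0=D3 v1=D4 (P8)
bar 1: v0=E3 v1=C4 (m6)
bar 2: v0=D3 v1=A3 (P5)
bar 3: v0=C3 v1=E3 (M3)
bar 4: v0=E3 v1=C4 (m6)
bar 5: v0=C3 v1=C4 (P8)
bar 6: v0=E3 v1=G3 (m3)
bar 7: v0=D3 v1=D4 (P8)
bar 8: v0=E3 v1=C4 (m6)
bar 9: v0=D3 v1=D4 (P8)
  R1 @ bar2.0: E3/B3 P5 -> D3/A3 P5 similar
  R1 @ bar5.0: E3/E4 P8 -> C3/C4 P8 similar

No (2 violations)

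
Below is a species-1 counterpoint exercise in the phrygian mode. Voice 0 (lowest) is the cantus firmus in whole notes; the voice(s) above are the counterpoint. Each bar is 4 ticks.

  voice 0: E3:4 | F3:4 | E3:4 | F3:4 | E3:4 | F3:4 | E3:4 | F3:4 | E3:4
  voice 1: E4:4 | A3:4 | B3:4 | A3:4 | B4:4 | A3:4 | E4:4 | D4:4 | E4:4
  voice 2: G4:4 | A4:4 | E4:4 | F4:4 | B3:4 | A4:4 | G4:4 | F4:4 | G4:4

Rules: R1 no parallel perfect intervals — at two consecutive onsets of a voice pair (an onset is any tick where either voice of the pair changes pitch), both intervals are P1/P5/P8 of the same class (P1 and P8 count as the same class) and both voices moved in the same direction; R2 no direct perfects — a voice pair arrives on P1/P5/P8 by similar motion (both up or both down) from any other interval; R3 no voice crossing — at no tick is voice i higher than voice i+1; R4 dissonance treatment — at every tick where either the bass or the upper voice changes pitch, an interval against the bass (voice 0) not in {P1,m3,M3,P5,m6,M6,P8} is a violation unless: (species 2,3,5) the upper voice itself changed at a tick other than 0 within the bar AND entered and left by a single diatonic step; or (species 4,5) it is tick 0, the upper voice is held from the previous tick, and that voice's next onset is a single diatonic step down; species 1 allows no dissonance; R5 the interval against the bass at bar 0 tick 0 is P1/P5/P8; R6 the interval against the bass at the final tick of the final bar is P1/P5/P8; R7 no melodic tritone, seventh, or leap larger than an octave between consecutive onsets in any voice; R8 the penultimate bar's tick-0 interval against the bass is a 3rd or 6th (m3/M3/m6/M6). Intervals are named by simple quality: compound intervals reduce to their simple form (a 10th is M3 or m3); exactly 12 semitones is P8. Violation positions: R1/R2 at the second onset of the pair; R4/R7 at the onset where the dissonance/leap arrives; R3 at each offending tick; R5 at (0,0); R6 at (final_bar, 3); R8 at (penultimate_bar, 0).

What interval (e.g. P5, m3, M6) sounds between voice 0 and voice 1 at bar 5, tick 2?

voice 0=F3 voice 1=A3 -> M3

M3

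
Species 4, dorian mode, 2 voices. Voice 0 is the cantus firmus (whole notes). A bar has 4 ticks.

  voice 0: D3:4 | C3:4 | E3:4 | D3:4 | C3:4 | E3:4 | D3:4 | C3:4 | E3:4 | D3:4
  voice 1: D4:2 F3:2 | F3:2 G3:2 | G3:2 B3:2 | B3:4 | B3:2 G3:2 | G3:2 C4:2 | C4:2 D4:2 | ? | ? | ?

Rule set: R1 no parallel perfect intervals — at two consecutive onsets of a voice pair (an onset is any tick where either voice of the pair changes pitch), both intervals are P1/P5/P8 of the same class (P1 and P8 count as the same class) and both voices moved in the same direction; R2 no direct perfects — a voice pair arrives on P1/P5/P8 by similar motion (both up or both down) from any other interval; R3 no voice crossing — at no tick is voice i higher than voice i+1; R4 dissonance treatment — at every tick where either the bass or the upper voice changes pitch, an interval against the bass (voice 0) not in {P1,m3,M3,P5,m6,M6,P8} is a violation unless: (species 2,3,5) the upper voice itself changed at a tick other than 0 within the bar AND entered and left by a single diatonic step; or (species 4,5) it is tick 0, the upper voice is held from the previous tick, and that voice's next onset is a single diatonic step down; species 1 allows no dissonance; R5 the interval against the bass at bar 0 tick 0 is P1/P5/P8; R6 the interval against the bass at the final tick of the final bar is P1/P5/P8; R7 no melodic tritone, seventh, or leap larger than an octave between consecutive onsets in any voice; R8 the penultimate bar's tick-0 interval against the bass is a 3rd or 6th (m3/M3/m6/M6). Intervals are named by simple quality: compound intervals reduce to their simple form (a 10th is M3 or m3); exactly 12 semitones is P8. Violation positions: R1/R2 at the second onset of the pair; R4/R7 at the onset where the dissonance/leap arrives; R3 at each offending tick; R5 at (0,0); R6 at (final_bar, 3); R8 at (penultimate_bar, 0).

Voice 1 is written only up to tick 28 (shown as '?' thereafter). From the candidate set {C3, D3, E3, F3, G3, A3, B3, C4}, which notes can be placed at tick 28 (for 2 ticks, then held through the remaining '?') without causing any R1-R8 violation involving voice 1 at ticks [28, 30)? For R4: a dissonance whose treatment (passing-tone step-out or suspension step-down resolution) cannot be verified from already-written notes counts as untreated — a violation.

C3: violates R1,R7
D3: violates R4
E3: violates R7
F3: violates R4
G3: violates R2
A3: legal
B3: violates R4
C4: violates R1

{A3}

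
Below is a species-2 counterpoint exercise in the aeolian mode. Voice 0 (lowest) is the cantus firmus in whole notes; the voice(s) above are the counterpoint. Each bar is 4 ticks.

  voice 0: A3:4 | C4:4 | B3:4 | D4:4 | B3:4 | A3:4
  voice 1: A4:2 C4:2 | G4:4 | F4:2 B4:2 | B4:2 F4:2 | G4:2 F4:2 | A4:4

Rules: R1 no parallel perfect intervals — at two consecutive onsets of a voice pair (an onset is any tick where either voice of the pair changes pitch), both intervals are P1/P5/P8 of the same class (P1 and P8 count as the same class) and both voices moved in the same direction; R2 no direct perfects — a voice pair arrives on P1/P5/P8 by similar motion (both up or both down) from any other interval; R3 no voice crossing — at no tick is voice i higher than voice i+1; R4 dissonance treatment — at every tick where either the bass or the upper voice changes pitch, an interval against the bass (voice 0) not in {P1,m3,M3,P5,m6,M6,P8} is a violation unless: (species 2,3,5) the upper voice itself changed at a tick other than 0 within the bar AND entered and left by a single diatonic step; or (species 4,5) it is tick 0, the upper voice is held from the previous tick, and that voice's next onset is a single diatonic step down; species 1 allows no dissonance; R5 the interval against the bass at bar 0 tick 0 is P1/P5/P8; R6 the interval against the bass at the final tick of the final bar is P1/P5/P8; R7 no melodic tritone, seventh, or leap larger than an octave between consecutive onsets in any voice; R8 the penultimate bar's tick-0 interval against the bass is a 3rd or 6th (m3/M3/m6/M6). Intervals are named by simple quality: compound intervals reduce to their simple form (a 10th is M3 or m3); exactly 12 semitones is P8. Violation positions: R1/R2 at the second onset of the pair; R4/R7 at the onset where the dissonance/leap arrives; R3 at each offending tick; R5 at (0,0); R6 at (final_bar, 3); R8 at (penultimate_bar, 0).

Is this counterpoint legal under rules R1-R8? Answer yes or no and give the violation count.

bar 0: v0=A3 v1=A4 (P8)
bar 1: v0=C4 v1=G4 (P5)
bar 2: v0=B3 v1=F4 (TT)
bar 3: v0=D4 v1=B4 (M6)
bar 4: v0=B3 v1=G4 (m6)
bar 5: v0=A3 v1=A4 (P8)
  R2 @ bar1.0: A3/C4 m3 -> C4/G4 P5 similar
  R4 @ bar2.0: B3/F4 TT untreated
  R7 @ bar2.2: F4->B4 leap 6st
  R7 @ bar3.2: B4->F4 leap 6st
  R4 @ bar4.2: B3/F4 TT untreated

No (5 violations)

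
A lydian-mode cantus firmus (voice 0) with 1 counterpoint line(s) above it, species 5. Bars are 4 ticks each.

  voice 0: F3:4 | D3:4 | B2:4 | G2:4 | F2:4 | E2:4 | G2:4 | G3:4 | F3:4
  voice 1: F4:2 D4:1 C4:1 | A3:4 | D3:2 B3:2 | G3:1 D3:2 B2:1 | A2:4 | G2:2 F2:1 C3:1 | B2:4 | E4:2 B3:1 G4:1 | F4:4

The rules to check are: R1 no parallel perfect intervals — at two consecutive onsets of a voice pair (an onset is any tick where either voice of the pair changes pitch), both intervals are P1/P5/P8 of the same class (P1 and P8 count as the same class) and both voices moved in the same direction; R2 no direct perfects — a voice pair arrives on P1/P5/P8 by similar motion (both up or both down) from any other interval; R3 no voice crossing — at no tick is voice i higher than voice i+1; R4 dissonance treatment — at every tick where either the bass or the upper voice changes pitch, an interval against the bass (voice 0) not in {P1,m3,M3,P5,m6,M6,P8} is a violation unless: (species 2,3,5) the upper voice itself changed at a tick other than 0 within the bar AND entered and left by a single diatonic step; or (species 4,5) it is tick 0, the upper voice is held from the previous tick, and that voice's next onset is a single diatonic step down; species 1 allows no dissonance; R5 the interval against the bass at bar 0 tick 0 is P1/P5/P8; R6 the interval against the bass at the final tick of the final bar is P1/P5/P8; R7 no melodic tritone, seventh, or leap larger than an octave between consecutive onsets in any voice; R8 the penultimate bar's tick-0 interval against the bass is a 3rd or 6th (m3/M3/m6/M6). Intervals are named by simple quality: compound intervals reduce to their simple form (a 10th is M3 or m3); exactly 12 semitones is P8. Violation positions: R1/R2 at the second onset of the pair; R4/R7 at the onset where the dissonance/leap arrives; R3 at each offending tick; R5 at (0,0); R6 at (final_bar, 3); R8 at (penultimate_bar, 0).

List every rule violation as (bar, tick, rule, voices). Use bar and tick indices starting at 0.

bar 0: v0=F3 v1=F4 downbeat P8
bar 1: v0=D3 v1=A3 downbeat P5
bar 2: v0=B2 v1=D3 downbeat m3
bar 3: v0=G2 v1=G3 downbeat P8
bar 4: v0=F2 v1=A2 downbeat M3
bar 5: v0=E2 v1=G2 downbeat m3
bar 6: v0=G2 v1=B2 downbeat M3
bar 7: v0=G3 v1=E4 downbeat M6
bar 8: v0=F3 v1=F4 downbeat P8
  -> R1 @ bar 1 tick 0 v(0, 1): F3/C4 P5 -> D3/A3 P5 similar
  -> R1 @ bar 3 tick 0 v(0, 1): B2/B3 P8 -> G2/G3 P8 similar
  -> R4 @ bar 5 tick 2 v(0, 1): E2/F2 m2 untreated
  -> R7 @ bar 7 tick 0 v(1,): B2->E4 leap 17st
  -> R1 @ bar 8 tick 0 v(0, 1): G3/G4 P8 -> F3/F4 P8 similar

(1, 0, R1, (0, 1))
(3, 0, R1, (0, 1))
(5, 2, R4, (0, 1))
(7, 0, R7, (1,))
(8, 0, R1, (0, 1))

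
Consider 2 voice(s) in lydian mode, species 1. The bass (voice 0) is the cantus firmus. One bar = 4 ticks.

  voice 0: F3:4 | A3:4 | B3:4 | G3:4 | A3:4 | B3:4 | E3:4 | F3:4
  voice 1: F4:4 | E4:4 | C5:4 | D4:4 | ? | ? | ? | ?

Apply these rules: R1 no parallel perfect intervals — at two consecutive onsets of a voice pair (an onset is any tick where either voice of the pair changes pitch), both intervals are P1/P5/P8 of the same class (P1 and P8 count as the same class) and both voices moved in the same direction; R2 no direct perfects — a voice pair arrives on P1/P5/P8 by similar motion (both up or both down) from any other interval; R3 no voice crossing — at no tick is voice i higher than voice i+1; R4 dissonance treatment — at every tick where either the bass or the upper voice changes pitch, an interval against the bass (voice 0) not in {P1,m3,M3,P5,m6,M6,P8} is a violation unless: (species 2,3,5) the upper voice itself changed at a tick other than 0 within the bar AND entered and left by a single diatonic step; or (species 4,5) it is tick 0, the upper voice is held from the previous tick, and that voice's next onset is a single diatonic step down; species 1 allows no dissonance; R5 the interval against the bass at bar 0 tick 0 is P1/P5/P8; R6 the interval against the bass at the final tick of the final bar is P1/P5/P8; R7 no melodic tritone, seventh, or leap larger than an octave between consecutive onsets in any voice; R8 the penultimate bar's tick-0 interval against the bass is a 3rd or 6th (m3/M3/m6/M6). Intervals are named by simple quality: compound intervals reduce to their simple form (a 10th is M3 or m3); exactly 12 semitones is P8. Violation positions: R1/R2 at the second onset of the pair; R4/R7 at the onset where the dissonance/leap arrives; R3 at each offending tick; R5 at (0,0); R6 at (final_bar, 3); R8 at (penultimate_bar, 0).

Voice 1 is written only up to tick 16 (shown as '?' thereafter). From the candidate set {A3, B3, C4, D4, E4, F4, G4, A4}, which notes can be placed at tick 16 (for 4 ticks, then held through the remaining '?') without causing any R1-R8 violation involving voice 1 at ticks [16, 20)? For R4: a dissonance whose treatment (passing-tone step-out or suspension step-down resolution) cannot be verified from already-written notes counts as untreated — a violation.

{A3, C4, F4}

A3: legal
B3: violates R4
C4: legal
D4: violates R4
E4: violates R1
F4: legal
G4: violates R4
A4: violates R2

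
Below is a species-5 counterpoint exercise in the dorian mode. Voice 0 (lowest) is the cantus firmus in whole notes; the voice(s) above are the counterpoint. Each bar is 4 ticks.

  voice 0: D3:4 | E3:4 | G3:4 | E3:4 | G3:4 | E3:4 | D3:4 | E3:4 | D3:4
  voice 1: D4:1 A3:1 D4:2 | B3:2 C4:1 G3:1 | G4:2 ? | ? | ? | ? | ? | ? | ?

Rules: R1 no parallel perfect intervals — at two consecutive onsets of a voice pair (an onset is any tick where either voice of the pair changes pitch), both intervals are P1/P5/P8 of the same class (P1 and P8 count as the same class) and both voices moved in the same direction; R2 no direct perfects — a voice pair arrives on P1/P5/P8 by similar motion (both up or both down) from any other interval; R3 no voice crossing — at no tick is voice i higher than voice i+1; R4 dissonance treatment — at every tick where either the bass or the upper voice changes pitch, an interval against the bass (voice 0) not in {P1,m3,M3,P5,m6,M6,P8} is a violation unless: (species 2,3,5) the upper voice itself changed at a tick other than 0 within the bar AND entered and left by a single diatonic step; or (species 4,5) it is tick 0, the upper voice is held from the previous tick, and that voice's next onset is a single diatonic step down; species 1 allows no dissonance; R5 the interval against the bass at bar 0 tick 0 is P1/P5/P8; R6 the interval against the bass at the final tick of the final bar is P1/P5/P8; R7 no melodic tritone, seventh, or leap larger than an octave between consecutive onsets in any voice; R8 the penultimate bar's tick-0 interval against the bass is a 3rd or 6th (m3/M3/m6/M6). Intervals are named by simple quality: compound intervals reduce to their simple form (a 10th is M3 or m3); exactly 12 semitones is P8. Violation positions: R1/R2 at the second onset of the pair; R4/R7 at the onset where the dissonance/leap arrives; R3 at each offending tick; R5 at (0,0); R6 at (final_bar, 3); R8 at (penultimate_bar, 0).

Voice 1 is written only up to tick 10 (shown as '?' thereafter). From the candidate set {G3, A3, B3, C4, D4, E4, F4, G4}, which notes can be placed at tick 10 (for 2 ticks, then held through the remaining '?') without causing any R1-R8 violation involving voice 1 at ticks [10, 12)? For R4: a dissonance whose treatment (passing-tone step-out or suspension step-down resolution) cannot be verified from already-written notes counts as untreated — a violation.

{B3, D4, E4, G3, G4}

G3: legal
A3: violates R4,R7
B3: legal
C4: violates R4
D4: legal
E4: legal
F4: violates R4
G4: legal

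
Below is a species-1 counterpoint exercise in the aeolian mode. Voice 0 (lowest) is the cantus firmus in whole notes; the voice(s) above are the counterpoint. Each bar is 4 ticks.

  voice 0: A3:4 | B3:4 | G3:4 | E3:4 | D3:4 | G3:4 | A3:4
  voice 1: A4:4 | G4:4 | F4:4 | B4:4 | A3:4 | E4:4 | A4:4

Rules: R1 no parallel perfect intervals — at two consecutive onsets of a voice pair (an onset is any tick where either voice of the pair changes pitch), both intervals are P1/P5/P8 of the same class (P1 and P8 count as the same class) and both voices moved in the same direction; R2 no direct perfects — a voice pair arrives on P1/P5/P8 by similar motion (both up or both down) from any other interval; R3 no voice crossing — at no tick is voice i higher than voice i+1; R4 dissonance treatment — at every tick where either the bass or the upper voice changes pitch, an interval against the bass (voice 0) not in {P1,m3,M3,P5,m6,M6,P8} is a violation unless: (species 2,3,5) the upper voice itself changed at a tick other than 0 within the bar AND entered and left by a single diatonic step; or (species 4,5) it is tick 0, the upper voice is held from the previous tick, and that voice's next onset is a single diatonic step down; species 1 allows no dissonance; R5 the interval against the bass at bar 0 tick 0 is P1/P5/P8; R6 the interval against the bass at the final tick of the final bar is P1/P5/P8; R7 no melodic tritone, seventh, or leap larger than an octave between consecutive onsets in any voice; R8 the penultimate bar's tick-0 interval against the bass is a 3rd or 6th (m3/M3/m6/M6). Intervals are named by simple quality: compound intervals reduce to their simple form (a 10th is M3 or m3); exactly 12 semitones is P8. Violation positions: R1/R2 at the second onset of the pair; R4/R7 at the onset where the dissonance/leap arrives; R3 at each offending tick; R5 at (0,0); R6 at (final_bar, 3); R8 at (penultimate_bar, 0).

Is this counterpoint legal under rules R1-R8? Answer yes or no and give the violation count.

bar 0: v0=A3 v1=A4 (P8)
bar 1: v0=B3 v1=G4 (m6)
bar 2: v0=G3 v1=F4 (m7)
bar 3: v0=E3 v1=B4 (P5)
bar 4: v0=D3 v1=A3 (P5)
bar 5: v0=G3 v1=E4 (M6)
bar 6: v0=A3 v1=A4 (P8)
  R4 @ bar2.0: G3/F4 m7 untreated
  R7 @ bar3.0: F4->B4 leap 6st
  R1 @ bar4.0: E3/B4 P5 -> D3/A3 P5 similar
  R7 @ bar4.0: B4->A3 leap 14st
  R2 @ bar6.0: G3/E4 M6 -> A3/A4 P8 similar

No (5 violations)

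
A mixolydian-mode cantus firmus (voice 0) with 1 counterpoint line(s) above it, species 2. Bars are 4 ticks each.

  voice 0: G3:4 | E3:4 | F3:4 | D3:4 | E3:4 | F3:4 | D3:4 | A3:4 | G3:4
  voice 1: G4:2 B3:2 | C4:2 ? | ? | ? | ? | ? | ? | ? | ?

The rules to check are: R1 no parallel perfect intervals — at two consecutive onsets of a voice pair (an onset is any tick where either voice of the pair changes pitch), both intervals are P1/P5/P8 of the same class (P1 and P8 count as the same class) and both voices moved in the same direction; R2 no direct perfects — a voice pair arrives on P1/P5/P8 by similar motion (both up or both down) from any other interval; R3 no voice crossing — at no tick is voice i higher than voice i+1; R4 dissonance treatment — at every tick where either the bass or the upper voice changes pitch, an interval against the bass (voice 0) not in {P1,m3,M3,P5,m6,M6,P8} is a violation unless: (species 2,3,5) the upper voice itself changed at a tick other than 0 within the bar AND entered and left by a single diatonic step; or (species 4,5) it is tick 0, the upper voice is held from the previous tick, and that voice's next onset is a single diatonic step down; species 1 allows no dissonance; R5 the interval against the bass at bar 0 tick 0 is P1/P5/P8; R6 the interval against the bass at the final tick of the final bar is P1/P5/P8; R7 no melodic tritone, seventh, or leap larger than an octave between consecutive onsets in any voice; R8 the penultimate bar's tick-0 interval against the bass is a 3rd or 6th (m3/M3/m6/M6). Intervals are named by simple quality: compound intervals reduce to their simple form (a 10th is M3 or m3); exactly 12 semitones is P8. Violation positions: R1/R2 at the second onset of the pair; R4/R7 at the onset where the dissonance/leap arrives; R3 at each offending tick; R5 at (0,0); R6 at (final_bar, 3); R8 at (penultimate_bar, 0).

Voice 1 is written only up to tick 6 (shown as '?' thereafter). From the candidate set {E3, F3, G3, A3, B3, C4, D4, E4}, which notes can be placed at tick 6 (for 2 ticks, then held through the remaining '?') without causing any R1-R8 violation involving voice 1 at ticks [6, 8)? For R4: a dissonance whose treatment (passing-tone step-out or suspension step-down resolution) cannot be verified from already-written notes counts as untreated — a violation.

{B3, C4, E3, E4, G3}

E3: legal
F3: violates R4
G3: legal
A3: violates R4
B3: legal
C4: legal
D4: violates R4
E4: legal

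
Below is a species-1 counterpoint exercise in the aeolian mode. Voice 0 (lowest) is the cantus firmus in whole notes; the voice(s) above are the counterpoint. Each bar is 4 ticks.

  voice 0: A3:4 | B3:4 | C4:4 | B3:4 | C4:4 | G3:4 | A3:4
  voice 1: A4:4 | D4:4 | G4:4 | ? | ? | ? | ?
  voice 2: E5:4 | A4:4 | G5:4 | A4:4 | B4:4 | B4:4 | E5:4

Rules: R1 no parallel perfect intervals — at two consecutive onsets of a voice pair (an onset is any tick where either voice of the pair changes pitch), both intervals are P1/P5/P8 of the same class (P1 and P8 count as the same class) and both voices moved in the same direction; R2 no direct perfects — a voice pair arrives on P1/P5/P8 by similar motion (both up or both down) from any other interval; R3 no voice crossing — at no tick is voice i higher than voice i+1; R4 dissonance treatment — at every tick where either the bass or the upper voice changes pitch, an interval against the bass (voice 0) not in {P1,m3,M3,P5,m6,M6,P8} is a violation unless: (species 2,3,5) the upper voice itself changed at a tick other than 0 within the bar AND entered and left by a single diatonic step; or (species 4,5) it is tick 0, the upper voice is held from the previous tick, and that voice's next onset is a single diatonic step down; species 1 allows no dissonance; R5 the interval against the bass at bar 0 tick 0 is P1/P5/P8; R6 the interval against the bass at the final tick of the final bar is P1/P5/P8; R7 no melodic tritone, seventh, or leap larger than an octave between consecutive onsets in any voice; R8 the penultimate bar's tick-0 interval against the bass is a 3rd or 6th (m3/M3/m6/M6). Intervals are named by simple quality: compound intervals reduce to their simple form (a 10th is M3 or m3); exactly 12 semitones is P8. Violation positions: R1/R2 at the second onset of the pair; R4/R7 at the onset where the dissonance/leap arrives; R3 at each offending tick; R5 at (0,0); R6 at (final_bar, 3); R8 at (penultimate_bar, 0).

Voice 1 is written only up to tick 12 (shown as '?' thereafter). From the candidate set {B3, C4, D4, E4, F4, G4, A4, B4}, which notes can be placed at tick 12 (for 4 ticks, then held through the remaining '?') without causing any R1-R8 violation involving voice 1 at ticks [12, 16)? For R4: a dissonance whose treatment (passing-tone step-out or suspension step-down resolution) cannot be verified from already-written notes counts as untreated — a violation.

{G4}

B3: violates R2
C4: violates R4
D4: violates R2
E4: violates R4
F4: violates R4
G4: legal
A4: violates R4
B4: violates R3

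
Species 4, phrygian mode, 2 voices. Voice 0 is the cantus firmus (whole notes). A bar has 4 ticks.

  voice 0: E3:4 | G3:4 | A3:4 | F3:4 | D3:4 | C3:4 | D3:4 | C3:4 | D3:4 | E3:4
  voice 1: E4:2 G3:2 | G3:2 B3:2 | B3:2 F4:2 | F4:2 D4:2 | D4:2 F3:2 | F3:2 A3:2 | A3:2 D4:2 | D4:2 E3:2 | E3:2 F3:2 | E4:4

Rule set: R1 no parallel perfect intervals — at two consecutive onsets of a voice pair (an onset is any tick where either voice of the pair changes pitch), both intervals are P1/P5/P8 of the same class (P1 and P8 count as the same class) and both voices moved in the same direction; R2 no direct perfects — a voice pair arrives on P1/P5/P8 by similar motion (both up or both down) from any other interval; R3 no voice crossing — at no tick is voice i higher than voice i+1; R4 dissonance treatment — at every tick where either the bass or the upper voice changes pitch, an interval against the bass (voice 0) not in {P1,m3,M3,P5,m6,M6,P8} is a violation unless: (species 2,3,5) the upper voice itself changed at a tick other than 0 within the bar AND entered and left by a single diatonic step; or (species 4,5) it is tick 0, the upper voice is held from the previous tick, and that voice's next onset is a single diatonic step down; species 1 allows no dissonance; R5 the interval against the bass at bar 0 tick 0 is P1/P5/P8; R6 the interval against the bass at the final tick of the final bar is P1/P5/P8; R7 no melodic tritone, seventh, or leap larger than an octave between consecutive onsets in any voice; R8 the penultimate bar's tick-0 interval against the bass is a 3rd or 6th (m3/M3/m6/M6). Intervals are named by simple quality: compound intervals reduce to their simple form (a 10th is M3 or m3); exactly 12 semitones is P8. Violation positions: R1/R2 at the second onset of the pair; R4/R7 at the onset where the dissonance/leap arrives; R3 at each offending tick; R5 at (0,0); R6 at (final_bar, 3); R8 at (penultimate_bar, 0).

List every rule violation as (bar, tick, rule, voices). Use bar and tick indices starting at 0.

(2, 0, R4, (0, 1))
(2, 2, R7, (1,))
(5, 0, R4, (0, 1))
(7, 0, R4, (0, 1))
(7, 2, R7, (1,))
(8, 0, R4, (0, 1))
(8, 0, R8, (0, 1))
(9, 0, R2, (0, 1))
(9, 0, R7, (1,))

bar 0: v0=E3 v1=E4 downbeat P8
bar 1: v0=G3 v1=G3 downbeat P1
bar 2: v0=A3 v1=B3 downbeat M2
bar 3: v0=F3 v1=F4 downbeat P8
bar 4: v0=D3 v1=D4 downbeat P8
bar 5: v0=C3 v1=F3 downbeat P4
bar 6: v0=D3 v1=A3 downbeat P5
bar 7: v0=C3 v1=D4 downbeat M2
bar 8: v0=D3 v1=E3 downbeat M2
bar 9: v0=E3 v1=E4 downbeat P8
  -> R4 @ bar 2 tick 0 v(0, 1): A3/B3 M2 untreated
  -> R7 @ bar 2 tick 2 v(1,): B3->F4 leap 6st
  -> R4 @ bar 5 tick 0 v(0, 1): C3/F3 P4 untreated
  -> R4 @ bar 7 tick 0 v(0, 1): C3/D4 M2 untreated
  -> R7 @ bar 7 tick 2 v(1,): D4->E3 leap 10st
  -> R4 @ bar 8 tick 0 v(0, 1): D3/E3 M2 untreated
  -> R8 @ bar 8 tick 0 v(0, 1): penult M2 not 3rd/6th
  -> R2 @ bar 9 tick 0 v(0, 1): D3/F3 m3 -> E3/E4 P8 similar
  -> R7 @ bar 9 tick 0 v(1,): F3->E4 leap 11st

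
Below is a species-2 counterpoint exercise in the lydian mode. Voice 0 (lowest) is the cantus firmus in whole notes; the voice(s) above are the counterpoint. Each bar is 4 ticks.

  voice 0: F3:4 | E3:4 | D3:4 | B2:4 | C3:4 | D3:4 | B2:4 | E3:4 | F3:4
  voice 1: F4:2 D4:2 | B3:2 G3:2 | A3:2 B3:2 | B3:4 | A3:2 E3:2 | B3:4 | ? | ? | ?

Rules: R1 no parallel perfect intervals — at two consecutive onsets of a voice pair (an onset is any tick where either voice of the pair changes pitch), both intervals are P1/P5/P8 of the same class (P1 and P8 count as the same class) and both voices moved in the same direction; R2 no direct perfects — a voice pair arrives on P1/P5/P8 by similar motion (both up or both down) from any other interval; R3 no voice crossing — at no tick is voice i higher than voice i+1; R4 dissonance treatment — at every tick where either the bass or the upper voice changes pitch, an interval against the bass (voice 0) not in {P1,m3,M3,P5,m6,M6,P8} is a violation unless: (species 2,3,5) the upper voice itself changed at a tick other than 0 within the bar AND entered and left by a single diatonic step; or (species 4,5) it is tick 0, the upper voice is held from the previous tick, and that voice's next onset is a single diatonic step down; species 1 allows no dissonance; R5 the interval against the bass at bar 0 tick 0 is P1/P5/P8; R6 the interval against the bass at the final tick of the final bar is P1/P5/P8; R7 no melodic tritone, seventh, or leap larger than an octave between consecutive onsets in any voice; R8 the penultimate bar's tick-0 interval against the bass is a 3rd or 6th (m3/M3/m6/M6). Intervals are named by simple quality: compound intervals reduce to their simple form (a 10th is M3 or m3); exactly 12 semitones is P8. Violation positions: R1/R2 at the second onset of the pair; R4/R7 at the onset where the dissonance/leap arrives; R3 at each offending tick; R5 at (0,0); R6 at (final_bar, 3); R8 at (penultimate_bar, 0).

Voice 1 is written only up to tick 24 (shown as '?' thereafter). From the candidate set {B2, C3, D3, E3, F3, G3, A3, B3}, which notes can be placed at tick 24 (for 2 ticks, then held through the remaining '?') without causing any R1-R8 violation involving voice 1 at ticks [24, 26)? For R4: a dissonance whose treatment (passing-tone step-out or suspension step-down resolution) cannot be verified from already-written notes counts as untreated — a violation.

{B3, D3, G3}

B2: violates R2
C3: violates R4,R7
D3: legal
E3: violates R4
F3: violates R4,R7
G3: legal
A3: violates R4
B3: legal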